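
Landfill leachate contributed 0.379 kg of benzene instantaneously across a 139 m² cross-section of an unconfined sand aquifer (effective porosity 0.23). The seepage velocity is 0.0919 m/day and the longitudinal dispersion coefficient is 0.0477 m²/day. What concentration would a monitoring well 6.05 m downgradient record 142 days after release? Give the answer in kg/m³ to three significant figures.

For an instantaneous plane source, C(x,t) = M/(n_e·A·√(4πDt)) · exp(−(x−vt)²/(4Dt)), with n_e·A the pore (flow) area.
Plume center vt = 0.0919 × 142 = 13.0498 m, so the well at 6.05 m is 6.9998 m upgradient of the peak.
√(4πDt) = 9.226 m, giving peak height M/(n_e·A·√(4πDt)) = 0.379/(0.23 × 139 × 9.226) = 0.001285 kg/m³.
(x−vt)²/(4Dt) = (-6.9998)²/(4 × 0.0477 × 142) = 1.808; exp(−1.808) = 0.1640.
C = 0.001285 × 0.1640 = 0.000211 kg/m³.

0.000211 kg/m³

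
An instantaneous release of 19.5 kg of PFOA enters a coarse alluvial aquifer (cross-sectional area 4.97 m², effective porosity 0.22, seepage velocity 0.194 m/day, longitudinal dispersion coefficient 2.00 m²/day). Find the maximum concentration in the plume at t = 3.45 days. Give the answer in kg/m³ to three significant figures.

The peak of an instantaneous 1D plume sits at x = vt; there the Gaussian factor is 1 and C_max = M/(n_e·A·√(4πDt)), where n_e·A is the pore area the mass is dissolved in.
√(4πDt) = √(4π × 2.00 × 3.45) = 9.312 m, so C_max = 19.5/(0.22 × 4.97 × 9.312) = 1.92 kg/m³.

1.92 kg/m³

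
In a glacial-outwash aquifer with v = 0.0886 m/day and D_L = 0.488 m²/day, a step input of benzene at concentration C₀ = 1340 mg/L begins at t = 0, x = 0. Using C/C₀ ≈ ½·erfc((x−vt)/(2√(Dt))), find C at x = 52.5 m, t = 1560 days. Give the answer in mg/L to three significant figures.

For a continuous step input, C/C₀ ≈ ½·erfc((x−vt)/(2√(Dt))).
vt = 0.0886 × 1560 = 138.216 m and 2√(Dt) = 2√(0.488 × 1560) = 55.18 m.
Argument (x−vt)/(2√(Dt)) = (52.5 − 138.216)/55.18 = -1.553; ½·erfc(-1.553) = 0.9860.
C = 1340 × 0.9860 = 1320 mg/L.

1320 mg/L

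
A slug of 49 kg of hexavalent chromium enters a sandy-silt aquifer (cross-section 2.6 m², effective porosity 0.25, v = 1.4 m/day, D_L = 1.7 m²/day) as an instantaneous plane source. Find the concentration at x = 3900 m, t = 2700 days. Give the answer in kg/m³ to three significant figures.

For an instantaneous plane source, C(x,t) = M/(n_e·A·√(4πDt)) · exp(−(x−vt)²/(4Dt)), with n_e·A the pore (flow) area.
Plume center vt = 1.4 × 2700 = 3780 m, so the well at 3900 m is 120 m downgradient of the peak.
√(4πDt) = 240.2 m, giving peak height M/(n_e·A·√(4πDt)) = 49/(0.25 × 2.6 × 240.2) = 0.3138 kg/m³.
(x−vt)²/(4Dt) = (120)²/(4 × 1.7 × 2700) = 0.7843; exp(−0.7843) = 0.4564.
C = 0.3138 × 0.4564 = 0.143 kg/m³.

0.143 kg/m³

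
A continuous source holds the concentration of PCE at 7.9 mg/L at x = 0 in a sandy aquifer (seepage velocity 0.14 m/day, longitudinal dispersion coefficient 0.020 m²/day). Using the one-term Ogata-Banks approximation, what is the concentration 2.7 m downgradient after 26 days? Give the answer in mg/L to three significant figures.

6.49 mg/L

For a continuous step input, C/C₀ ≈ ½·erfc((x−vt)/(2√(Dt))).
vt = 0.14 × 26 = 3.64 m and 2√(Dt) = 2√(0.020 × 26) = 1.442 m.
Argument (x−vt)/(2√(Dt)) = (2.7 − 3.64)/1.442 = -0.6519; ½·erfc(-0.6519) = 0.8217.
C = 7.9 × 0.8217 = 6.49 mg/L.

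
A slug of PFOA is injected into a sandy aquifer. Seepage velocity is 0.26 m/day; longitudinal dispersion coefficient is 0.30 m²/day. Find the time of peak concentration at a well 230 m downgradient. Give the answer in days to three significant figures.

For the 1D instantaneous-source solution, setting ∂C/∂t = 0 at fixed x gives v²t² + 2Dt − x² = 0, so t = (√(D² + v²x²) − D)/v².
√(D² + v²x²) = √(0.30² + 0.26² × 230²) = 59.80; v² = 0.0676.
t = (59.80 − 0.30)/0.0676 = 880 days (vs. the pure-advection estimate x/v = 885 d).

880 days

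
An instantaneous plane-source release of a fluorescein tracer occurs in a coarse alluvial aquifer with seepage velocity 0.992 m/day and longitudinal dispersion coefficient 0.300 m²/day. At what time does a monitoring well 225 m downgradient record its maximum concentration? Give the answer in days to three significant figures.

For the 1D instantaneous-source solution, setting ∂C/∂t = 0 at fixed x gives v²t² + 2Dt − x² = 0, so t = (√(D² + v²x²) − D)/v².
√(D² + v²x²) = √(0.300² + 0.992² × 225²) = 223.2; v² = 0.984064.
t = (223.2 − 0.300)/0.984064 = 227 days (vs. the pure-advection estimate x/v = 227 d).

227 days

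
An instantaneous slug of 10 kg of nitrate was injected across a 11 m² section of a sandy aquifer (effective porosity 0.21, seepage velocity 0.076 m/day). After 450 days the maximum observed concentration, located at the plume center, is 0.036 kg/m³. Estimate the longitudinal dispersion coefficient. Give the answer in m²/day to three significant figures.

2.56 m²/day

At the plume center C_max = M/(n_e·A·√(4πDt)), so D = M²/(4πt·(n_e·A·C_max)²).
n_e·A·C_max = 0.21 × 11 × 0.036 = 0.08316 kg/m.
D = 10²/(4π × 450 × 0.08316²) = 2.56 m²/day.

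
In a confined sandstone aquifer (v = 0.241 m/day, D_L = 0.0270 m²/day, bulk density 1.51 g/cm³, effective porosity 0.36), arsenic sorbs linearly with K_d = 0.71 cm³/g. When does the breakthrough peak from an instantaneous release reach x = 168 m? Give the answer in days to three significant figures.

2770 days

Retardation factor R = 1 + ρ_b·K_d/n = 1 + 1.51 × 0.71/0.36 = 3.978.
Sorption retards both mechanisms: v_R = v/R = 0.06058 m/day, D_R = D/R = 0.006787 m²/day.
Peak time from v_R²t² + 2D_R t − x² = 0: t = (√(D_R² + v_R²x²) − D_R)/v_R².
√(D_R² + v_R²x²) = √(0.006787² + 0.06058² × 168²) = 10.18; v_R² = 0.003670.
t = (10.18 − 0.006787)/0.003670 = 2770 days.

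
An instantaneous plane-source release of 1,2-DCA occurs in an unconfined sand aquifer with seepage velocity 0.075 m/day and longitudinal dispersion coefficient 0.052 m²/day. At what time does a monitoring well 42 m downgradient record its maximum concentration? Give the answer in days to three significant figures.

551 days

For the 1D instantaneous-source solution, setting ∂C/∂t = 0 at fixed x gives v²t² + 2Dt − x² = 0, so t = (√(D² + v²x²) − D)/v².
√(D² + v²x²) = √(0.052² + 0.075² × 42²) = 3.150; v² = 0.005625.
t = (3.150 − 0.052)/0.005625 = 551 days (vs. the pure-advection estimate x/v = 560 d).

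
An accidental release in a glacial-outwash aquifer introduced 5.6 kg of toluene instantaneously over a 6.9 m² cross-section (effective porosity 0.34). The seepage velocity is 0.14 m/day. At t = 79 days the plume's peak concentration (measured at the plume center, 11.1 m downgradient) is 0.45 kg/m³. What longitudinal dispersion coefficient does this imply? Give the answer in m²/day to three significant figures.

At the plume center C_max = M/(n_e·A·√(4πDt)), so D = M²/(4πt·(n_e·A·C_max)²).
n_e·A·C_max = 0.34 × 6.9 × 0.45 = 1.056 kg/m.
D = 5.6²/(4π × 79 × 1.056²) = 0.0283 m²/day.

0.0283 m²/day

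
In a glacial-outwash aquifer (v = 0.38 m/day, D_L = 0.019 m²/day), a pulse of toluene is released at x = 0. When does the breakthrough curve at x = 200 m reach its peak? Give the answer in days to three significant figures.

526 days

For the 1D instantaneous-source solution, setting ∂C/∂t = 0 at fixed x gives v²t² + 2Dt − x² = 0, so t = (√(D² + v²x²) − D)/v².
√(D² + v²x²) = √(0.019² + 0.38² × 200²) = 76.00; v² = 0.1444.
t = (76.00 − 0.019)/0.1444 = 526 days (vs. the pure-advection estimate x/v = 526 d).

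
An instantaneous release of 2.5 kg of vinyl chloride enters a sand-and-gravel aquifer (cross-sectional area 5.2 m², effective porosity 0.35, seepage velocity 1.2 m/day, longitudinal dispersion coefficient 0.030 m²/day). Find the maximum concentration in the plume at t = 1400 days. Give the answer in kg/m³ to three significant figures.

The peak of an instantaneous 1D plume sits at x = vt; there the Gaussian factor is 1 and C_max = M/(n_e·A·√(4πDt)), where n_e·A is the pore area the mass is dissolved in.
√(4πDt) = √(4π × 0.030 × 1400) = 22.97 m, so C_max = 2.5/(0.35 × 5.2 × 22.97) = 0.0598 kg/m³.

0.0598 kg/m³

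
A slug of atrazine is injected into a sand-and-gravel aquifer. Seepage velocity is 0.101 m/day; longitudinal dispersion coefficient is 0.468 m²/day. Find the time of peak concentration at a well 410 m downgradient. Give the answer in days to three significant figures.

4010 days

For the 1D instantaneous-source solution, setting ∂C/∂t = 0 at fixed x gives v²t² + 2Dt − x² = 0, so t = (√(D² + v²x²) − D)/v².
√(D² + v²x²) = √(0.468² + 0.101² × 410²) = 41.41; v² = 0.010201.
t = (41.41 − 0.468)/0.010201 = 4010 days (vs. the pure-advection estimate x/v = 4060 d).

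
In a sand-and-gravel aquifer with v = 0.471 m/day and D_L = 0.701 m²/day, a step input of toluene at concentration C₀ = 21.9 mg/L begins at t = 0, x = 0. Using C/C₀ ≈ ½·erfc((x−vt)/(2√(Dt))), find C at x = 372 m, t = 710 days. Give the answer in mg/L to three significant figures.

For a continuous step input, C/C₀ ≈ ½·erfc((x−vt)/(2√(Dt))).
vt = 0.471 × 710 = 334.41 m and 2√(Dt) = 2√(0.701 × 710) = 44.62 m.
Argument (x−vt)/(2√(Dt)) = (372 − 334.41)/44.62 = 0.8424; ½·erfc(0.8424) = 0.1168.
C = 21.9 × 0.1168 = 2.56 mg/L.

2.56 mg/L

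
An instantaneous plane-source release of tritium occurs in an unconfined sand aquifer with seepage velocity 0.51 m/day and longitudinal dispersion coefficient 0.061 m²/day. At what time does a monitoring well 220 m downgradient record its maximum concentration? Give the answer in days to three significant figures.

431 days

For the 1D instantaneous-source solution, setting ∂C/∂t = 0 at fixed x gives v²t² + 2Dt − x² = 0, so t = (√(D² + v²x²) − D)/v².
√(D² + v²x²) = √(0.061² + 0.51² × 220²) = 112.2; v² = 0.2601.
t = (112.2 − 0.061)/0.2601 = 431 days (vs. the pure-advection estimate x/v = 431 d).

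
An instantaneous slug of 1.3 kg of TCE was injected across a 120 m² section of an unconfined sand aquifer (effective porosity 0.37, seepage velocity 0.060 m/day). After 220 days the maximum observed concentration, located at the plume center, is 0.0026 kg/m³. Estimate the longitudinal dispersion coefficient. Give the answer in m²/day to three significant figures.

0.0459 m²/day

At the plume center C_max = M/(n_e·A·√(4πDt)), so D = M²/(4πt·(n_e·A·C_max)²).
n_e·A·C_max = 0.37 × 120 × 0.0026 = 0.1154 kg/m.
D = 1.3²/(4π × 220 × 0.1154²) = 0.0459 m²/day.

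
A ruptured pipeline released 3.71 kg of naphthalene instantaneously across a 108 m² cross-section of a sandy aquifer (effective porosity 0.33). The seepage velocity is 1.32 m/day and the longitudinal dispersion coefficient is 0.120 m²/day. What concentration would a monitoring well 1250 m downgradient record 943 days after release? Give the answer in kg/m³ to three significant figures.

0.00260 kg/m³

For an instantaneous plane source, C(x,t) = M/(n_e·A·√(4πDt)) · exp(−(x−vt)²/(4Dt)), with n_e·A the pore (flow) area.
Plume center vt = 1.32 × 943 = 1244.76 m, so the well at 1250 m is 5.24 m downgradient of the peak.
√(4πDt) = 37.71 m, giving peak height M/(n_e·A·√(4πDt)) = 3.71/(0.33 × 108 × 37.71) = 0.002760 kg/m³.
(x−vt)²/(4Dt) = (5.24)²/(4 × 0.120 × 943) = 0.06066; exp(−0.06066) = 0.9411.
C = 0.002760 × 0.9411 = 0.00260 kg/m³.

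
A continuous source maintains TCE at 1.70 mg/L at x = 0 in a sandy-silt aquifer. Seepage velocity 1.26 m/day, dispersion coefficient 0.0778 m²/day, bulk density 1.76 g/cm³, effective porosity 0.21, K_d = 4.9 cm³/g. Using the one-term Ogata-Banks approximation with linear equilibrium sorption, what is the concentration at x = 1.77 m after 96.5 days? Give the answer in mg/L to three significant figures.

Retardation factor R = 1 + ρ_b·K_d/n = 1 + 1.76 × 4.9/0.21 = 42.07.
Sorption retards both mechanisms: v_R = v/R = 0.02995 m/day, D_R = D/R = 0.001849 m²/day.
v_R·t = 0.02995 × 96.5 = 2.890175 m; 2√(D_R t) = 0.8448 m; argument = (1.77 − 2.890175)/0.8448 = -1.326.
C = C₀ × ½·erfc(-1.326) = 1.70 × 0.9696 = 1.65 mg/L.

1.65 mg/L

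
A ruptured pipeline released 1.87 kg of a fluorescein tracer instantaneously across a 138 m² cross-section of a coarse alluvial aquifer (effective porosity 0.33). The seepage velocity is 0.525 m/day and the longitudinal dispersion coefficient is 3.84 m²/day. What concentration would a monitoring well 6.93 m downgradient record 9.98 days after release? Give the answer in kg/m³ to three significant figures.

For an instantaneous plane source, C(x,t) = M/(n_e·A·√(4πDt)) · exp(−(x−vt)²/(4Dt)), with n_e·A the pore (flow) area.
Plume center vt = 0.525 × 9.98 = 5.2395 m, so the well at 6.93 m is 1.6905 m downgradient of the peak.
√(4πDt) = 21.95 m, giving peak height M/(n_e·A·√(4πDt)) = 1.87/(0.33 × 138 × 21.95) = 0.001871 kg/m³.
(x−vt)²/(4Dt) = (1.6905)²/(4 × 3.84 × 9.98) = 0.01864; exp(−0.01864) = 0.9815.
C = 0.001871 × 0.9815 = 0.00184 kg/m³.

0.00184 kg/m³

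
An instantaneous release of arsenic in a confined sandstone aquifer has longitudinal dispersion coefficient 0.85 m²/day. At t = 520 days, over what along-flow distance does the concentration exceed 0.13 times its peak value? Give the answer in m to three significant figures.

120 m

The plume is Gaussian with σ = √(2Dt) = √(2 × 0.85 × 520) = 29.73 m.
C/C_peak = exp(−Δx²/(2σ²)) = 0.13 ⇒ Δx = σ·√(−2 ln 0.13) = 29.73 × 2.020 = 60.05 m.
Width = 2Δx = 120 m.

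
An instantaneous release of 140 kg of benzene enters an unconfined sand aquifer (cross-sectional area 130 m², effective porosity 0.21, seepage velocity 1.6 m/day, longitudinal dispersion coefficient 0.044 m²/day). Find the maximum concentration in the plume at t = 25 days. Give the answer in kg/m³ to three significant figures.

1.38 kg/m³

The peak of an instantaneous 1D plume sits at x = vt; there the Gaussian factor is 1 and C_max = M/(n_e·A·√(4πDt)), where n_e·A is the pore area the mass is dissolved in.
√(4πDt) = √(4π × 0.044 × 25) = 3.718 m, so C_max = 140/(0.21 × 130 × 3.718) = 1.38 kg/m³.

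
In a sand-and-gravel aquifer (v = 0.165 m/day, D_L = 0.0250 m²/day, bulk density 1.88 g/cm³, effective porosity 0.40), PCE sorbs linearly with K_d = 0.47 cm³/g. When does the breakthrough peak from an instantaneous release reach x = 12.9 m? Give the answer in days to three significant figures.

248 days

Retardation factor R = 1 + ρ_b·K_d/n = 1 + 1.88 × 0.47/0.40 = 3.209.
Sorption retards both mechanisms: v_R = v/R = 0.05142 m/day, D_R = D/R = 0.007791 m²/day.
Peak time from v_R²t² + 2D_R t − x² = 0: t = (√(D_R² + v_R²x²) − D_R)/v_R².
√(D_R² + v_R²x²) = √(0.007791² + 0.05142² × 12.9²) = 0.6634; v_R² = 0.002644.
t = (0.6634 − 0.007791)/0.002644 = 248 days.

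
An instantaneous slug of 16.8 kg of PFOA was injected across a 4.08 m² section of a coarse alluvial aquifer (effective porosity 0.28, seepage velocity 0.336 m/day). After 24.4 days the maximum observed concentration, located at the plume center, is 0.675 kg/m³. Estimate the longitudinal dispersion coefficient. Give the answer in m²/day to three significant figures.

1.55 m²/day

At the plume center C_max = M/(n_e·A·√(4πDt)), so D = M²/(4πt·(n_e·A·C_max)²).
n_e·A·C_max = 0.28 × 4.08 × 0.675 = 0.7711 kg/m.
D = 16.8²/(4π × 24.4 × 0.7711²) = 1.55 m²/day.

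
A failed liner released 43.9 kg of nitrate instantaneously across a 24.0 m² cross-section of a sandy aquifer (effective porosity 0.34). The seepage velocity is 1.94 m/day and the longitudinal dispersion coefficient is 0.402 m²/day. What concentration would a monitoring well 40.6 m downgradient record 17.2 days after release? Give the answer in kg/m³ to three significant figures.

For an instantaneous plane source, C(x,t) = M/(n_e·A·√(4πDt)) · exp(−(x−vt)²/(4Dt)), with n_e·A the pore (flow) area.
Plume center vt = 1.94 × 17.2 = 33.368 m, so the well at 40.6 m is 7.232 m downgradient of the peak.
√(4πDt) = 9.321 m, giving peak height M/(n_e·A·√(4πDt)) = 43.9/(0.34 × 24.0 × 9.321) = 0.5772 kg/m³.
(x−vt)²/(4Dt) = (7.232)²/(4 × 0.402 × 17.2) = 1.891; exp(−1.891) = 0.1509.
C = 0.5772 × 0.1509 = 0.0871 kg/m³.

0.0871 kg/m³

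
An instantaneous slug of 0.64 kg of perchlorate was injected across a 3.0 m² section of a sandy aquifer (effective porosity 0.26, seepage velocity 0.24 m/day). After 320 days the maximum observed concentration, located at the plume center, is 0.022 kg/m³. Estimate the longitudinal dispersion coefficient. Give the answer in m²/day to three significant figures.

0.346 m²/day

At the plume center C_max = M/(n_e·A·√(4πDt)), so D = M²/(4πt·(n_e·A·C_max)²).
n_e·A·C_max = 0.26 × 3.0 × 0.022 = 0.01716 kg/m.
D = 0.64²/(4π × 320 × 0.01716²) = 0.346 m²/day.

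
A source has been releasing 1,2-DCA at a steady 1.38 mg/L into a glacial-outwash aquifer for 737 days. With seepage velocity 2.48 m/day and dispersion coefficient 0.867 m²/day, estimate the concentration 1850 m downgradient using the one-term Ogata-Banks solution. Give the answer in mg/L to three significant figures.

For a continuous step input, C/C₀ ≈ ½·erfc((x−vt)/(2√(Dt))).
vt = 2.48 × 737 = 1827.76 m and 2√(Dt) = 2√(0.867 × 737) = 50.56 m.
Argument (x−vt)/(2√(Dt)) = (1850 − 1827.76)/50.56 = 0.4399; ½·erfc(0.4399) = 0.2669.
C = 1.38 × 0.2669 = 0.368 mg/L.

0.368 mg/L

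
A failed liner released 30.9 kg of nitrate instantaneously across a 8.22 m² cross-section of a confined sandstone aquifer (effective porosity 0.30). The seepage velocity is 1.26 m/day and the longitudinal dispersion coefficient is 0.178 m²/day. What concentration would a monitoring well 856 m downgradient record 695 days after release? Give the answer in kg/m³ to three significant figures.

0.145 kg/m³

For an instantaneous plane source, C(x,t) = M/(n_e·A·√(4πDt)) · exp(−(x−vt)²/(4Dt)), with n_e·A the pore (flow) area.
Plume center vt = 1.26 × 695 = 875.7 m, so the well at 856 m is 19.7 m upgradient of the peak.
√(4πDt) = 39.43 m, giving peak height M/(n_e·A·√(4πDt)) = 30.9/(0.30 × 8.22 × 39.43) = 0.3178 kg/m³.
(x−vt)²/(4Dt) = (-19.7)²/(4 × 0.178 × 695) = 0.7843; exp(−0.7843) = 0.4564.
C = 0.3178 × 0.4564 = 0.145 kg/m³.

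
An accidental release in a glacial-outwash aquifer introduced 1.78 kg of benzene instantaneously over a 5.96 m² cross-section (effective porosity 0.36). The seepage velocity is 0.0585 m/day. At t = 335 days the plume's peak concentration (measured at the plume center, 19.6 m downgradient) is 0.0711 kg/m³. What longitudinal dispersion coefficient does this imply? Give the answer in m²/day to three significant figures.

At the plume center C_max = M/(n_e·A·√(4πDt)), so D = M²/(4πt·(n_e·A·C_max)²).
n_e·A·C_max = 0.36 × 5.96 × 0.0711 = 0.1526 kg/m.
D = 1.78²/(4π × 335 × 0.1526²) = 0.0323 m²/day.

0.0323 m²/day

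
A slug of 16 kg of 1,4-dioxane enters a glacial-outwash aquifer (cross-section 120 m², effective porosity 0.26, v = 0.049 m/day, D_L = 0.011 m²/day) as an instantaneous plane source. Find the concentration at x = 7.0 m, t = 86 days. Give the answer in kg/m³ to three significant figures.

For an instantaneous plane source, C(x,t) = M/(n_e·A·√(4πDt)) · exp(−(x−vt)²/(4Dt)), with n_e·A the pore (flow) area.
Plume center vt = 0.049 × 86 = 4.214 m, so the well at 7.0 m is 2.786 m downgradient of the peak.
√(4πDt) = 3.448 m, giving peak height M/(n_e·A·√(4πDt)) = 16/(0.26 × 120 × 3.448) = 0.1487 kg/m³.
(x−vt)²/(4Dt) = (2.786)²/(4 × 0.011 × 86) = 2.051; exp(−2.051) = 0.1286.
C = 0.1487 × 0.1286 = 0.0191 kg/m³.

0.0191 kg/m³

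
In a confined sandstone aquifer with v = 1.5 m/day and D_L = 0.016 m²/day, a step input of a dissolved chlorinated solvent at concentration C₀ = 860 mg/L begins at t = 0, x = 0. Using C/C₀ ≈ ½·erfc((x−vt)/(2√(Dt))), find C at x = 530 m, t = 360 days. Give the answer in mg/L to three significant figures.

For a continuous step input, C/C₀ ≈ ½·erfc((x−vt)/(2√(Dt))).
vt = 1.5 × 360 = 540 m and 2√(Dt) = 2√(0.016 × 360) = 4.800 m.
Argument (x−vt)/(2√(Dt)) = (530 − 540)/4.800 = -2.083; ½·erfc(-2.083) = 0.9984.
C = 860 × 0.9984 = 859 mg/L.

859 mg/L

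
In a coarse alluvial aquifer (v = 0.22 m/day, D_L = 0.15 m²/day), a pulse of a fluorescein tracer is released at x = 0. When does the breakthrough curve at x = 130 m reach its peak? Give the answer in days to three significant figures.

For the 1D instantaneous-source solution, setting ∂C/∂t = 0 at fixed x gives v²t² + 2Dt − x² = 0, so t = (√(D² + v²x²) − D)/v².
√(D² + v²x²) = √(0.15² + 0.22² × 130²) = 28.60; v² = 0.0484.
t = (28.60 − 0.15)/0.0484 = 588 days (vs. the pure-advection estimate x/v = 591 d).

588 days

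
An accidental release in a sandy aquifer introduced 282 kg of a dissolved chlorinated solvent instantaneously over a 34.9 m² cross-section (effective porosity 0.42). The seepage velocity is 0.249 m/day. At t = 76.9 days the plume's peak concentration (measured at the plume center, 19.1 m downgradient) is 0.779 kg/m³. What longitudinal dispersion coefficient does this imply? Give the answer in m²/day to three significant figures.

0.631 m²/day

At the plume center C_max = M/(n_e·A·√(4πDt)), so D = M²/(4πt·(n_e·A·C_max)²).
n_e·A·C_max = 0.42 × 34.9 × 0.779 = 11.42 kg/m.
D = 282²/(4π × 76.9 × 11.42²) = 0.631 m²/day.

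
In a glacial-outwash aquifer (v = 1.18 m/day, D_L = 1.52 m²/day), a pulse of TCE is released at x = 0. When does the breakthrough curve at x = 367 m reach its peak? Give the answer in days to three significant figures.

310 days

For the 1D instantaneous-source solution, setting ∂C/∂t = 0 at fixed x gives v²t² + 2Dt − x² = 0, so t = (√(D² + v²x²) − D)/v².
√(D² + v²x²) = √(1.52² + 1.18² × 367²) = 433.1; v² = 1.3924.
t = (433.1 − 1.52)/1.3924 = 310 days (vs. the pure-advection estimate x/v = 311 d).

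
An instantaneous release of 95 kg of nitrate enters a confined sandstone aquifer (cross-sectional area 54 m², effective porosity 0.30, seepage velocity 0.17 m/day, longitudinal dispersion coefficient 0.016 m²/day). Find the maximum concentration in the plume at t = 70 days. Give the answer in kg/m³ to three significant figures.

The peak of an instantaneous 1D plume sits at x = vt; there the Gaussian factor is 1 and C_max = M/(n_e·A·√(4πDt)), where n_e·A is the pore area the mass is dissolved in.
√(4πDt) = √(4π × 0.016 × 70) = 3.752 m, so C_max = 95/(0.30 × 54 × 3.752) = 1.56 kg/m³.

1.56 kg/m³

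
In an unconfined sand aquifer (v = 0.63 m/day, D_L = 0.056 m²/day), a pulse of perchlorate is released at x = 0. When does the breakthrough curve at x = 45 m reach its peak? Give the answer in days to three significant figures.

For the 1D instantaneous-source solution, setting ∂C/∂t = 0 at fixed x gives v²t² + 2Dt − x² = 0, so t = (√(D² + v²x²) − D)/v².
√(D² + v²x²) = √(0.056² + 0.63² × 45²) = 28.35; v² = 0.3969.
t = (28.35 − 0.056)/0.3969 = 71.3 days (vs. the pure-advection estimate x/v = 71.4 d).

71.3 days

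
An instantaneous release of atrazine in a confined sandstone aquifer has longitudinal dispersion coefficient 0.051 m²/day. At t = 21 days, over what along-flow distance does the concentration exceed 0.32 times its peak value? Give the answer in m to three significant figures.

4.42 m

The plume is Gaussian with σ = √(2Dt) = √(2 × 0.051 × 21) = 1.464 m.
C/C_peak = exp(−Δx²/(2σ²)) = 0.32 ⇒ Δx = σ·√(−2 ln 0.32) = 1.464 × 1.510 = 2.211 m.
Width = 2Δx = 4.42 m.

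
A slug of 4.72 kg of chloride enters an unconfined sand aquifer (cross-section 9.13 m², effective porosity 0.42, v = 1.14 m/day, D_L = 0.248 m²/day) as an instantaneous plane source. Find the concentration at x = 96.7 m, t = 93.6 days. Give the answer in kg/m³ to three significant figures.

For an instantaneous plane source, C(x,t) = M/(n_e·A·√(4πDt)) · exp(−(x−vt)²/(4Dt)), with n_e·A the pore (flow) area.
Plume center vt = 1.14 × 93.6 = 106.704 m, so the well at 96.7 m is 10.004 m upgradient of the peak.
√(4πDt) = 17.08 m, giving peak height M/(n_e·A·√(4πDt)) = 4.72/(0.42 × 9.13 × 17.08) = 0.07207 kg/m³.
(x−vt)²/(4Dt) = (-10.004)²/(4 × 0.248 × 93.6) = 1.078; exp(−1.078) = 0.3403.
C = 0.07207 × 0.3403 = 0.0245 kg/m³.

0.0245 kg/m³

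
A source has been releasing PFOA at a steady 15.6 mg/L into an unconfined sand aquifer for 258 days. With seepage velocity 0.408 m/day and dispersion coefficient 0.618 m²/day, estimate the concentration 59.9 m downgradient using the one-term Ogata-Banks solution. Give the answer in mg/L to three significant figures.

15.5 mg/L

For a continuous step input, C/C₀ ≈ ½·erfc((x−vt)/(2√(Dt))).
vt = 0.408 × 258 = 105.264 m and 2√(Dt) = 2√(0.618 × 258) = 25.25 m.
Argument (x−vt)/(2√(Dt)) = (59.9 − 105.264)/25.25 = -1.797; ½·erfc(-1.797) = 0.9945.
C = 15.6 × 0.9945 = 15.5 mg/L.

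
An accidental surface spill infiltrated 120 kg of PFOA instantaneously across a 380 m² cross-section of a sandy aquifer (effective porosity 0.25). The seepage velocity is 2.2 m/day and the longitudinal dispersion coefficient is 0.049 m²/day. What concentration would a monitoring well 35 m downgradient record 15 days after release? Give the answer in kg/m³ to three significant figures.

0.107 kg/m³

For an instantaneous plane source, C(x,t) = M/(n_e·A·√(4πDt)) · exp(−(x−vt)²/(4Dt)), with n_e·A the pore (flow) area.
Plume center vt = 2.2 × 15 = 33 m, so the well at 35 m is 2 m downgradient of the peak.
√(4πDt) = 3.039 m, giving peak height M/(n_e·A·√(4πDt)) = 120/(0.25 × 380 × 3.039) = 0.4156 kg/m³.
(x−vt)²/(4Dt) = (2)²/(4 × 0.049 × 15) = 1.361; exp(−1.361) = 0.2564.
C = 0.4156 × 0.2564 = 0.107 kg/m³.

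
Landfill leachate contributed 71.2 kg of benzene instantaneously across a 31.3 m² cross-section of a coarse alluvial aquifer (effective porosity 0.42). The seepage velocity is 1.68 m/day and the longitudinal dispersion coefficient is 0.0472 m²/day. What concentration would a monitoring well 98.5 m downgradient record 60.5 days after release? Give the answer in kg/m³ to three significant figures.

For an instantaneous plane source, C(x,t) = M/(n_e·A·√(4πDt)) · exp(−(x−vt)²/(4Dt)), with n_e·A the pore (flow) area.
Plume center vt = 1.68 × 60.5 = 101.64 m, so the well at 98.5 m is 3.14 m upgradient of the peak.
√(4πDt) = 5.990 m, giving peak height M/(n_e·A·√(4πDt)) = 71.2/(0.42 × 31.3 × 5.990) = 0.9042 kg/m³.
(x−vt)²/(4Dt) = (-3.14)²/(4 × 0.0472 × 60.5) = 0.8632; exp(−0.8632) = 0.4218.
C = 0.9042 × 0.4218 = 0.381 kg/m³.

0.381 kg/m³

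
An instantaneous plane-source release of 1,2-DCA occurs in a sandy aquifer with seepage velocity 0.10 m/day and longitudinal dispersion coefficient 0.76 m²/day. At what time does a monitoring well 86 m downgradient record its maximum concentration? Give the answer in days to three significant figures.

For the 1D instantaneous-source solution, setting ∂C/∂t = 0 at fixed x gives v²t² + 2Dt − x² = 0, so t = (√(D² + v²x²) − D)/v².
√(D² + v²x²) = √(0.76² + 0.10² × 86²) = 8.634; v² = 0.01.
t = (8.634 − 0.76)/0.01 = 787 days (vs. the pure-advection estimate x/v = 860 d).

787 days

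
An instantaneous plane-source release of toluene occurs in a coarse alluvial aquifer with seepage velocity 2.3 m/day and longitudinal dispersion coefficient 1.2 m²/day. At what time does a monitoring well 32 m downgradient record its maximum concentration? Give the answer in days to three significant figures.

13.7 days

For the 1D instantaneous-source solution, setting ∂C/∂t = 0 at fixed x gives v²t² + 2Dt − x² = 0, so t = (√(D² + v²x²) − D)/v².
√(D² + v²x²) = √(1.2² + 2.3² × 32²) = 73.61; v² = 5.29.
t = (73.61 − 1.2)/5.29 = 13.7 days (vs. the pure-advection estimate x/v = 13.9 d).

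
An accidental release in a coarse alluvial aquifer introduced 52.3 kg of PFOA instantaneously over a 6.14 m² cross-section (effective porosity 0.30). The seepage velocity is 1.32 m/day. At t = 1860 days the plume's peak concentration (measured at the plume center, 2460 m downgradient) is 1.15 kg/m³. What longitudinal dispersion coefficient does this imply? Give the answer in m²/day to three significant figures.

0.0261 m²/day

At the plume center C_max = M/(n_e·A·√(4πDt)), so D = M²/(4πt·(n_e·A·C_max)²).
n_e·A·C_max = 0.30 × 6.14 × 1.15 = 2.118 kg/m.
D = 52.3²/(4π × 1860 × 2.118²) = 0.0261 m²/day.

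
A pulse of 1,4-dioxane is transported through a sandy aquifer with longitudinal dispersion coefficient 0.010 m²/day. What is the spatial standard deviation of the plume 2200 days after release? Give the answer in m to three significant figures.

6.63 m

Dispersive spreading gives a Gaussian with σ² = 2Dt; advection only shifts the center.
σ = √(2 × 0.010 × 2200) = 6.63 m.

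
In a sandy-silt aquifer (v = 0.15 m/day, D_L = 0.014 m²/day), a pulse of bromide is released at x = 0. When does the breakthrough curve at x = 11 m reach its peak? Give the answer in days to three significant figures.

For the 1D instantaneous-source solution, setting ∂C/∂t = 0 at fixed x gives v²t² + 2Dt − x² = 0, so t = (√(D² + v²x²) − D)/v².
√(D² + v²x²) = √(0.014² + 0.15² × 11²) = 1.650; v² = 0.0225.
t = (1.650 − 0.014)/0.0225 = 72.7 days (vs. the pure-advection estimate x/v = 73.3 d).

72.7 days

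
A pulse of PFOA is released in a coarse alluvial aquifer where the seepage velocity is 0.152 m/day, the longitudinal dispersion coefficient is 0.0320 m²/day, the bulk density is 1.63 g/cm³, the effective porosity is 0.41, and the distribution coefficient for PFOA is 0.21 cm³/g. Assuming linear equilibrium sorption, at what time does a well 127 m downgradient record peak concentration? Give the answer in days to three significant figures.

1530 days

Retardation factor R = 1 + ρ_b·K_d/n = 1 + 1.63 × 0.21/0.41 = 1.835.
Sorption retards both mechanisms: v_R = v/R = 0.08283 m/day, D_R = D/R = 0.01744 m²/day.
Peak time from v_R²t² + 2D_R t − x² = 0: t = (√(D_R² + v_R²x²) − D_R)/v_R².
√(D_R² + v_R²x²) = √(0.01744² + 0.08283² × 127²) = 10.52; v_R² = 0.006861.
t = (10.52 − 0.01744)/0.006861 = 1530 days.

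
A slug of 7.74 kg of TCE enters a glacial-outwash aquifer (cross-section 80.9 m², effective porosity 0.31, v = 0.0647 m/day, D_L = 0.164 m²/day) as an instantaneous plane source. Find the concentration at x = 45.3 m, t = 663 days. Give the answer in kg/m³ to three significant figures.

0.00824 kg/m³

For an instantaneous plane source, C(x,t) = M/(n_e·A·√(4πDt)) · exp(−(x−vt)²/(4Dt)), with n_e·A the pore (flow) area.
Plume center vt = 0.0647 × 663 = 42.8961 m, so the well at 45.3 m is 2.4039 m downgradient of the peak.
√(4πDt) = 36.96 m, giving peak height M/(n_e·A·√(4πDt)) = 7.74/(0.31 × 80.9 × 36.96) = 0.008350 kg/m³.
(x−vt)²/(4Dt) = (2.4039)²/(4 × 0.164 × 663) = 0.01329; exp(−0.01329) = 0.9868.
C = 0.008350 × 0.9868 = 0.00824 kg/m³.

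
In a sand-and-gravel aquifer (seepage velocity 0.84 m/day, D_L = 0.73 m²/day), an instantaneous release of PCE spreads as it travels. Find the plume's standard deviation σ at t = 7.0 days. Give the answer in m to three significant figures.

3.20 m

Dispersive spreading gives a Gaussian with σ² = 2Dt; advection only shifts the center.
σ = √(2 × 0.73 × 7.0) = 3.20 m.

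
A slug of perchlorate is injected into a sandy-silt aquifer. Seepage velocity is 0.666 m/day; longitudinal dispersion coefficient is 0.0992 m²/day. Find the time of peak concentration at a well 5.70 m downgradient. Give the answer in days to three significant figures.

8.34 days

For the 1D instantaneous-source solution, setting ∂C/∂t = 0 at fixed x gives v²t² + 2Dt − x² = 0, so t = (√(D² + v²x²) − D)/v².
√(D² + v²x²) = √(0.0992² + 0.666² × 5.70²) = 3.797; v² = 0.443556.
t = (3.797 − 0.0992)/0.443556 = 8.34 days (vs. the pure-advection estimate x/v = 8.56 d).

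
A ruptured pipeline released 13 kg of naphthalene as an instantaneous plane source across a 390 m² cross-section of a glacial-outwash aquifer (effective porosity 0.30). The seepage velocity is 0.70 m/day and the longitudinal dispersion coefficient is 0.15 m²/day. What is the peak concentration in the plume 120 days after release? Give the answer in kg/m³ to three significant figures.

The peak of an instantaneous 1D plume sits at x = vt; there the Gaussian factor is 1 and C_max = M/(n_e·A·√(4πDt)), where n_e·A is the pore area the mass is dissolved in.
√(4πDt) = √(4π × 0.15 × 120) = 15.04 m, so C_max = 13/(0.30 × 390 × 15.04) = 0.00739 kg/m³.

0.00739 kg/m³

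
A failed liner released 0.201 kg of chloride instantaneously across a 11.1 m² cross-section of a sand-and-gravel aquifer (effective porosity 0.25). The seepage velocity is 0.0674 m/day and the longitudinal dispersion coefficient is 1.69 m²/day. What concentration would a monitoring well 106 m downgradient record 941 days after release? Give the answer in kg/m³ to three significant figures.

0.000385 kg/m³

For an instantaneous plane source, C(x,t) = M/(n_e·A·√(4πDt)) · exp(−(x−vt)²/(4Dt)), with n_e·A the pore (flow) area.
Plume center vt = 0.0674 × 941 = 63.4234 m, so the well at 106 m is 42.5766 m downgradient of the peak.
√(4πDt) = 141.4 m, giving peak height M/(n_e·A·√(4πDt)) = 0.201/(0.25 × 11.1 × 141.4) = 0.0005123 kg/m³.
(x−vt)²/(4Dt) = (42.5766)²/(4 × 1.69 × 941) = 0.2850; exp(−0.2850) = 0.7520.
C = 0.0005123 × 0.7520 = 0.000385 kg/m³.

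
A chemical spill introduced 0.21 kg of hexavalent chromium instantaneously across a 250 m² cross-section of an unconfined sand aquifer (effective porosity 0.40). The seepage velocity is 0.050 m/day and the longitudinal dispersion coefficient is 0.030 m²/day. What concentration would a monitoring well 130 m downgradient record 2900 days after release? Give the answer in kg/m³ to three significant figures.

For an instantaneous plane source, C(x,t) = M/(n_e·A·√(4πDt)) · exp(−(x−vt)²/(4Dt)), with n_e·A the pore (flow) area.
Plume center vt = 0.050 × 2900 = 145 m, so the well at 130 m is 15 m upgradient of the peak.
√(4πDt) = 33.06 m, giving peak height M/(n_e·A·√(4πDt)) = 0.21/(0.40 × 250 × 33.06) = 6.352e-05 kg/m³.
(x−vt)²/(4Dt) = (-15)²/(4 × 0.030 × 2900) = 0.6466; exp(−0.6466) = 0.5238.
C = 6.352e-05 × 0.5238 = 3.33e-05 kg/m³.

3.33e-05 kg/m³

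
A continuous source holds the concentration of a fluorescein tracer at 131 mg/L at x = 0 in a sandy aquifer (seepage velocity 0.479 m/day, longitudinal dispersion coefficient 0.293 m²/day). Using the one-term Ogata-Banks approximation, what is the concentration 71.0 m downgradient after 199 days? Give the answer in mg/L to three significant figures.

129 mg/L

For a continuous step input, C/C₀ ≈ ½·erfc((x−vt)/(2√(Dt))).
vt = 0.479 × 199 = 95.321 m and 2√(Dt) = 2√(0.293 × 199) = 15.27 m.
Argument (x−vt)/(2√(Dt)) = (71.0 − 95.321)/15.27 = -1.593; ½·erfc(-1.593) = 0.9879.
C = 131 × 0.9879 = 129 mg/L.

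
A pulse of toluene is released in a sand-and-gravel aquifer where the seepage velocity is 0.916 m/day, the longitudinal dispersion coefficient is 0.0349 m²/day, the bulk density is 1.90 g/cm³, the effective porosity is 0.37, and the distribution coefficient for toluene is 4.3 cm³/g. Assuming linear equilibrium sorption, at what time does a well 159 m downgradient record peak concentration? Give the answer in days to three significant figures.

4010 days

Retardation factor R = 1 + ρ_b·K_d/n = 1 + 1.90 × 4.3/0.37 = 23.08.
Sorption retards both mechanisms: v_R = v/R = 0.03969 m/day, D_R = D/R = 0.001512 m²/day.
Peak time from v_R²t² + 2D_R t − x² = 0: t = (√(D_R² + v_R²x²) − D_R)/v_R².
√(D_R² + v_R²x²) = √(0.001512² + 0.03969² × 159²) = 6.311; v_R² = 0.001575.
t = (6.311 − 0.001512)/0.001575 = 4010 days.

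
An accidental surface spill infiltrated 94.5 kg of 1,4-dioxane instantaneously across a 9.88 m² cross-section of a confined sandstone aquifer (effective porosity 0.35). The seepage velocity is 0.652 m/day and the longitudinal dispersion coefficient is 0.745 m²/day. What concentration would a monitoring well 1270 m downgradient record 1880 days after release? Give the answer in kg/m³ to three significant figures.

For an instantaneous plane source, C(x,t) = M/(n_e·A·√(4πDt)) · exp(−(x−vt)²/(4Dt)), with n_e·A the pore (flow) area.
Plume center vt = 0.652 × 1880 = 1225.76 m, so the well at 1270 m is 44.24 m downgradient of the peak.
√(4πDt) = 132.7 m, giving peak height M/(n_e·A·√(4πDt)) = 94.5/(0.35 × 9.88 × 132.7) = 0.2059 kg/m³.
(x−vt)²/(4Dt) = (44.24)²/(4 × 0.745 × 1880) = 0.3493; exp(−0.3493) = 0.7052.
C = 0.2059 × 0.7052 = 0.145 kg/m³.

0.145 kg/m³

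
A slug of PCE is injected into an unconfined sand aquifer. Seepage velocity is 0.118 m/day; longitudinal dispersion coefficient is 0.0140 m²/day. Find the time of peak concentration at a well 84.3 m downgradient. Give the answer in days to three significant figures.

For the 1D instantaneous-source solution, setting ∂C/∂t = 0 at fixed x gives v²t² + 2Dt − x² = 0, so t = (√(D² + v²x²) − D)/v².
√(D² + v²x²) = √(0.0140² + 0.118² × 84.3²) = 9.947; v² = 0.013924.
t = (9.947 − 0.0140)/0.013924 = 713 days (vs. the pure-advection estimate x/v = 714 d).

713 days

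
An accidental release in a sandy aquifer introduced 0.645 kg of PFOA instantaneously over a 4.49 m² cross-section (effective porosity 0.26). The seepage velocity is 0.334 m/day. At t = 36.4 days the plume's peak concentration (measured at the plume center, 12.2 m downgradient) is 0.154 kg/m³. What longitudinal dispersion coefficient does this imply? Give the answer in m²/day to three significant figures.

0.0281 m²/day

At the plume center C_max = M/(n_e·A·√(4πDt)), so D = M²/(4πt·(n_e·A·C_max)²).
n_e·A·C_max = 0.26 × 4.49 × 0.154 = 0.1798 kg/m.
D = 0.645²/(4π × 36.4 × 0.1798²) = 0.0281 m²/day.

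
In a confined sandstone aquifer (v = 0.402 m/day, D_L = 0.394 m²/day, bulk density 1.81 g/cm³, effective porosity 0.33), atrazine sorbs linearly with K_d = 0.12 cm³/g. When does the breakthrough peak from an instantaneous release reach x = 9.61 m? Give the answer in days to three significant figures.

Retardation factor R = 1 + ρ_b·K_d/n = 1 + 1.81 × 0.12/0.33 = 1.658.
Sorption retards both mechanisms: v_R = v/R = 0.2425 m/day, D_R = D/R = 0.2376 m²/day.
Peak time from v_R²t² + 2D_R t − x² = 0: t = (√(D_R² + v_R²x²) − D_R)/v_R².
√(D_R² + v_R²x²) = √(0.2376² + 0.2425² × 9.61²) = 2.343; v_R² = 0.05881.
t = (2.343 − 0.2376)/0.05881 = 35.8 days.

35.8 days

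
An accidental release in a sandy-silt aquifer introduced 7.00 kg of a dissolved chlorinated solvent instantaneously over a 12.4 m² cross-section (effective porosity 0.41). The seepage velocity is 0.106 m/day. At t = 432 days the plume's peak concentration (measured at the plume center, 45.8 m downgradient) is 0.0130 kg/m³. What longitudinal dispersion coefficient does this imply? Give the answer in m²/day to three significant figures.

At the plume center C_max = M/(n_e·A·√(4πDt)), so D = M²/(4πt·(n_e·A·C_max)²).
n_e·A·C_max = 0.41 × 12.4 × 0.0130 = 0.06609 kg/m.
D = 7.00²/(4π × 432 × 0.06609²) = 2.07 m²/day.

2.07 m²/day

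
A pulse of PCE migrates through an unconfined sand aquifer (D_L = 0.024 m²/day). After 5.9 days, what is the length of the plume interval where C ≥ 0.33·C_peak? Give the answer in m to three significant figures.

1.58 m

The plume is Gaussian with σ = √(2Dt) = √(2 × 0.024 × 5.9) = 0.5322 m.
C/C_peak = exp(−Δx²/(2σ²)) = 0.33 ⇒ Δx = σ·√(−2 ln 0.33) = 0.5322 × 1.489 = 0.7924 m.
Width = 2Δx = 1.58 m.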